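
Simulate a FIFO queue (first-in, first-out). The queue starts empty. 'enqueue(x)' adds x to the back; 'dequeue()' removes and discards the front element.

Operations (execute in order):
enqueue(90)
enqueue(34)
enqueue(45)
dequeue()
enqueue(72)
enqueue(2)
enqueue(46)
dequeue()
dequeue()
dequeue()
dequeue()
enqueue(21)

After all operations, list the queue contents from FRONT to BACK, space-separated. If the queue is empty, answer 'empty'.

Answer: 46 21

Derivation:
enqueue(90): [90]
enqueue(34): [90, 34]
enqueue(45): [90, 34, 45]
dequeue(): [34, 45]
enqueue(72): [34, 45, 72]
enqueue(2): [34, 45, 72, 2]
enqueue(46): [34, 45, 72, 2, 46]
dequeue(): [45, 72, 2, 46]
dequeue(): [72, 2, 46]
dequeue(): [2, 46]
dequeue(): [46]
enqueue(21): [46, 21]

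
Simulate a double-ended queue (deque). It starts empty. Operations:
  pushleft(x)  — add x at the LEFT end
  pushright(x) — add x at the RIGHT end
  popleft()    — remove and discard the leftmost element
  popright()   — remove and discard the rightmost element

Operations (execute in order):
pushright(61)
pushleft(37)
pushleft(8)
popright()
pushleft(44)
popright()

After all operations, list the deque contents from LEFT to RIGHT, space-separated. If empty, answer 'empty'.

pushright(61): [61]
pushleft(37): [37, 61]
pushleft(8): [8, 37, 61]
popright(): [8, 37]
pushleft(44): [44, 8, 37]
popright(): [44, 8]

Answer: 44 8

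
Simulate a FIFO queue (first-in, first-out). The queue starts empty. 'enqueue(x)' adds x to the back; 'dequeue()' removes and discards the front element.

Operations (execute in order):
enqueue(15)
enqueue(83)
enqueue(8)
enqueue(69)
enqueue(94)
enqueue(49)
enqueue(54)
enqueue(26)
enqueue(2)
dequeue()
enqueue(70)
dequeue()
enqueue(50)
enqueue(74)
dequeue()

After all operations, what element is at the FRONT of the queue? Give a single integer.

enqueue(15): queue = [15]
enqueue(83): queue = [15, 83]
enqueue(8): queue = [15, 83, 8]
enqueue(69): queue = [15, 83, 8, 69]
enqueue(94): queue = [15, 83, 8, 69, 94]
enqueue(49): queue = [15, 83, 8, 69, 94, 49]
enqueue(54): queue = [15, 83, 8, 69, 94, 49, 54]
enqueue(26): queue = [15, 83, 8, 69, 94, 49, 54, 26]
enqueue(2): queue = [15, 83, 8, 69, 94, 49, 54, 26, 2]
dequeue(): queue = [83, 8, 69, 94, 49, 54, 26, 2]
enqueue(70): queue = [83, 8, 69, 94, 49, 54, 26, 2, 70]
dequeue(): queue = [8, 69, 94, 49, 54, 26, 2, 70]
enqueue(50): queue = [8, 69, 94, 49, 54, 26, 2, 70, 50]
enqueue(74): queue = [8, 69, 94, 49, 54, 26, 2, 70, 50, 74]
dequeue(): queue = [69, 94, 49, 54, 26, 2, 70, 50, 74]

Answer: 69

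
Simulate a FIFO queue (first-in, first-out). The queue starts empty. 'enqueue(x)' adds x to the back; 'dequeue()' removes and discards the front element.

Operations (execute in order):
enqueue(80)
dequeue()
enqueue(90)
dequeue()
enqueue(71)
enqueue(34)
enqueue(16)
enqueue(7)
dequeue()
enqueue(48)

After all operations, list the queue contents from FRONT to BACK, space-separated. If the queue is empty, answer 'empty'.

enqueue(80): [80]
dequeue(): []
enqueue(90): [90]
dequeue(): []
enqueue(71): [71]
enqueue(34): [71, 34]
enqueue(16): [71, 34, 16]
enqueue(7): [71, 34, 16, 7]
dequeue(): [34, 16, 7]
enqueue(48): [34, 16, 7, 48]

Answer: 34 16 7 48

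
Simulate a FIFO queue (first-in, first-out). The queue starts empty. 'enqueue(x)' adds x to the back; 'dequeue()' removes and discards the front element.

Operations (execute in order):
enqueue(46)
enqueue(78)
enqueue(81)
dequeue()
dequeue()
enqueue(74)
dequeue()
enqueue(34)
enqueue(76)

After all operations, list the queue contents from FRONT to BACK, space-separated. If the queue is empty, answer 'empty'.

Answer: 74 34 76

Derivation:
enqueue(46): [46]
enqueue(78): [46, 78]
enqueue(81): [46, 78, 81]
dequeue(): [78, 81]
dequeue(): [81]
enqueue(74): [81, 74]
dequeue(): [74]
enqueue(34): [74, 34]
enqueue(76): [74, 34, 76]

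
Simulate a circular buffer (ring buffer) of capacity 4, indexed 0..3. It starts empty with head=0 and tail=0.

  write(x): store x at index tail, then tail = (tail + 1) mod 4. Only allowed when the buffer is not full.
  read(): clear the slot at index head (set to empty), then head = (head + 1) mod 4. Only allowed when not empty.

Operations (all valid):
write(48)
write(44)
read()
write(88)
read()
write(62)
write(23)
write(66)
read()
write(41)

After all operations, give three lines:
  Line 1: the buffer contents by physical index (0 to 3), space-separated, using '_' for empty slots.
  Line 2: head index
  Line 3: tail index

write(48): buf=[48 _ _ _], head=0, tail=1, size=1
write(44): buf=[48 44 _ _], head=0, tail=2, size=2
read(): buf=[_ 44 _ _], head=1, tail=2, size=1
write(88): buf=[_ 44 88 _], head=1, tail=3, size=2
read(): buf=[_ _ 88 _], head=2, tail=3, size=1
write(62): buf=[_ _ 88 62], head=2, tail=0, size=2
write(23): buf=[23 _ 88 62], head=2, tail=1, size=3
write(66): buf=[23 66 88 62], head=2, tail=2, size=4
read(): buf=[23 66 _ 62], head=3, tail=2, size=3
write(41): buf=[23 66 41 62], head=3, tail=3, size=4

Answer: 23 66 41 62
3
3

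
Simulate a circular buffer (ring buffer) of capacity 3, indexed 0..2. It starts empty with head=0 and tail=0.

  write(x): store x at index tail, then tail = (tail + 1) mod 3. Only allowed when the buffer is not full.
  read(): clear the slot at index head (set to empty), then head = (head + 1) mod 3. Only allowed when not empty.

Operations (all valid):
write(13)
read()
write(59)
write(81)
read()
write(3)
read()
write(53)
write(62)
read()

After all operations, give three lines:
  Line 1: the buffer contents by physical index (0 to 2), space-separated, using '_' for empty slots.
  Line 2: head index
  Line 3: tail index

Answer: _ 53 62
1
0

Derivation:
write(13): buf=[13 _ _], head=0, tail=1, size=1
read(): buf=[_ _ _], head=1, tail=1, size=0
write(59): buf=[_ 59 _], head=1, tail=2, size=1
write(81): buf=[_ 59 81], head=1, tail=0, size=2
read(): buf=[_ _ 81], head=2, tail=0, size=1
write(3): buf=[3 _ 81], head=2, tail=1, size=2
read(): buf=[3 _ _], head=0, tail=1, size=1
write(53): buf=[3 53 _], head=0, tail=2, size=2
write(62): buf=[3 53 62], head=0, tail=0, size=3
read(): buf=[_ 53 62], head=1, tail=0, size=2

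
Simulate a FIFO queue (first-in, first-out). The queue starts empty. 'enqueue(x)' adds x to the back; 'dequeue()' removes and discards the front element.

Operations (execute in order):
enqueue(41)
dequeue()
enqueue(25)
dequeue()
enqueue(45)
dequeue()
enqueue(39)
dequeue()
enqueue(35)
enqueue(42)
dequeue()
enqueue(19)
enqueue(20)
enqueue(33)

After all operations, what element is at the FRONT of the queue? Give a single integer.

Answer: 42

Derivation:
enqueue(41): queue = [41]
dequeue(): queue = []
enqueue(25): queue = [25]
dequeue(): queue = []
enqueue(45): queue = [45]
dequeue(): queue = []
enqueue(39): queue = [39]
dequeue(): queue = []
enqueue(35): queue = [35]
enqueue(42): queue = [35, 42]
dequeue(): queue = [42]
enqueue(19): queue = [42, 19]
enqueue(20): queue = [42, 19, 20]
enqueue(33): queue = [42, 19, 20, 33]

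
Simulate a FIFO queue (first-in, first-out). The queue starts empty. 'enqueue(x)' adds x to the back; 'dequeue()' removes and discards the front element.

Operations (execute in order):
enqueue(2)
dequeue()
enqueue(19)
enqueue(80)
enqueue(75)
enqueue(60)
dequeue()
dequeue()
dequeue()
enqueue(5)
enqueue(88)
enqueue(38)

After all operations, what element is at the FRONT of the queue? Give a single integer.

Answer: 60

Derivation:
enqueue(2): queue = [2]
dequeue(): queue = []
enqueue(19): queue = [19]
enqueue(80): queue = [19, 80]
enqueue(75): queue = [19, 80, 75]
enqueue(60): queue = [19, 80, 75, 60]
dequeue(): queue = [80, 75, 60]
dequeue(): queue = [75, 60]
dequeue(): queue = [60]
enqueue(5): queue = [60, 5]
enqueue(88): queue = [60, 5, 88]
enqueue(38): queue = [60, 5, 88, 38]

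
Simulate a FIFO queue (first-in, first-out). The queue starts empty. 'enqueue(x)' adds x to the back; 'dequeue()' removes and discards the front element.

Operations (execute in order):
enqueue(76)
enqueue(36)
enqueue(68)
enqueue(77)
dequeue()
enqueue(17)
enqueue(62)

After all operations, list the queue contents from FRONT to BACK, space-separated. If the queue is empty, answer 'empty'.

Answer: 36 68 77 17 62

Derivation:
enqueue(76): [76]
enqueue(36): [76, 36]
enqueue(68): [76, 36, 68]
enqueue(77): [76, 36, 68, 77]
dequeue(): [36, 68, 77]
enqueue(17): [36, 68, 77, 17]
enqueue(62): [36, 68, 77, 17, 62]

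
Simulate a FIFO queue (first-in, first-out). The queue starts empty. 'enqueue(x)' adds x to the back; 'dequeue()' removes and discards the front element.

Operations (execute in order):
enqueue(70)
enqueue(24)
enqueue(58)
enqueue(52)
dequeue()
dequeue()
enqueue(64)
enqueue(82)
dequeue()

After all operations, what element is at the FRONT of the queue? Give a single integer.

enqueue(70): queue = [70]
enqueue(24): queue = [70, 24]
enqueue(58): queue = [70, 24, 58]
enqueue(52): queue = [70, 24, 58, 52]
dequeue(): queue = [24, 58, 52]
dequeue(): queue = [58, 52]
enqueue(64): queue = [58, 52, 64]
enqueue(82): queue = [58, 52, 64, 82]
dequeue(): queue = [52, 64, 82]

Answer: 52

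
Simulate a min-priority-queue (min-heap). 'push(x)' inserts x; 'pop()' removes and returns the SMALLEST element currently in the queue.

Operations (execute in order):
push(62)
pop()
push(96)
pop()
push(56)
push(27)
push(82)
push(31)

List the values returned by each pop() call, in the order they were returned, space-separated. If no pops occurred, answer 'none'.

Answer: 62 96

Derivation:
push(62): heap contents = [62]
pop() → 62: heap contents = []
push(96): heap contents = [96]
pop() → 96: heap contents = []
push(56): heap contents = [56]
push(27): heap contents = [27, 56]
push(82): heap contents = [27, 56, 82]
push(31): heap contents = [27, 31, 56, 82]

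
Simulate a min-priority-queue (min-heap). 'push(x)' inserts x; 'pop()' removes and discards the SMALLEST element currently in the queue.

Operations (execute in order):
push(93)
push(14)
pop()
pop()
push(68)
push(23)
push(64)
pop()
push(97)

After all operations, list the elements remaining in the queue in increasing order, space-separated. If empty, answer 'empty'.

push(93): heap contents = [93]
push(14): heap contents = [14, 93]
pop() → 14: heap contents = [93]
pop() → 93: heap contents = []
push(68): heap contents = [68]
push(23): heap contents = [23, 68]
push(64): heap contents = [23, 64, 68]
pop() → 23: heap contents = [64, 68]
push(97): heap contents = [64, 68, 97]

Answer: 64 68 97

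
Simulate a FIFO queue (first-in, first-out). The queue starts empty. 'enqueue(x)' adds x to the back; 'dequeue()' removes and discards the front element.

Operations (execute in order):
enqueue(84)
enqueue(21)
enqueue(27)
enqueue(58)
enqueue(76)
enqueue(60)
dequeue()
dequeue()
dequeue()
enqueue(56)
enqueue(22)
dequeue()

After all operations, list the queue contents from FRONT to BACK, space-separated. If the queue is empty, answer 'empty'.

Answer: 76 60 56 22

Derivation:
enqueue(84): [84]
enqueue(21): [84, 21]
enqueue(27): [84, 21, 27]
enqueue(58): [84, 21, 27, 58]
enqueue(76): [84, 21, 27, 58, 76]
enqueue(60): [84, 21, 27, 58, 76, 60]
dequeue(): [21, 27, 58, 76, 60]
dequeue(): [27, 58, 76, 60]
dequeue(): [58, 76, 60]
enqueue(56): [58, 76, 60, 56]
enqueue(22): [58, 76, 60, 56, 22]
dequeue(): [76, 60, 56, 22]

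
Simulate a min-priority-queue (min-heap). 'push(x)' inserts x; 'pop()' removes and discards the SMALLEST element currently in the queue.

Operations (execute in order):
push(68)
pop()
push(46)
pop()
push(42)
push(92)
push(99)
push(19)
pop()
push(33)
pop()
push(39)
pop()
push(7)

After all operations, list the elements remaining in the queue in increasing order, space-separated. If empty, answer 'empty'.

push(68): heap contents = [68]
pop() → 68: heap contents = []
push(46): heap contents = [46]
pop() → 46: heap contents = []
push(42): heap contents = [42]
push(92): heap contents = [42, 92]
push(99): heap contents = [42, 92, 99]
push(19): heap contents = [19, 42, 92, 99]
pop() → 19: heap contents = [42, 92, 99]
push(33): heap contents = [33, 42, 92, 99]
pop() → 33: heap contents = [42, 92, 99]
push(39): heap contents = [39, 42, 92, 99]
pop() → 39: heap contents = [42, 92, 99]
push(7): heap contents = [7, 42, 92, 99]

Answer: 7 42 92 99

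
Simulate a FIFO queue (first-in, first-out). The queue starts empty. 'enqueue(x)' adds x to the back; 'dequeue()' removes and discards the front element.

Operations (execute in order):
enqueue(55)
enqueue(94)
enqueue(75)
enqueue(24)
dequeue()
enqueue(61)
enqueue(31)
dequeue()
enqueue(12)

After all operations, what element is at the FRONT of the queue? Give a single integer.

enqueue(55): queue = [55]
enqueue(94): queue = [55, 94]
enqueue(75): queue = [55, 94, 75]
enqueue(24): queue = [55, 94, 75, 24]
dequeue(): queue = [94, 75, 24]
enqueue(61): queue = [94, 75, 24, 61]
enqueue(31): queue = [94, 75, 24, 61, 31]
dequeue(): queue = [75, 24, 61, 31]
enqueue(12): queue = [75, 24, 61, 31, 12]

Answer: 75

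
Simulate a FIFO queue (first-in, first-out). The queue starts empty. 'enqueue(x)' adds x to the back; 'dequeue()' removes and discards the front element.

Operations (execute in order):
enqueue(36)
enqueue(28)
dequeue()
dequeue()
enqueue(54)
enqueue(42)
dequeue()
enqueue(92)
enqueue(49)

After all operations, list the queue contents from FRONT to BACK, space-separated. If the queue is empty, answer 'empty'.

Answer: 42 92 49

Derivation:
enqueue(36): [36]
enqueue(28): [36, 28]
dequeue(): [28]
dequeue(): []
enqueue(54): [54]
enqueue(42): [54, 42]
dequeue(): [42]
enqueue(92): [42, 92]
enqueue(49): [42, 92, 49]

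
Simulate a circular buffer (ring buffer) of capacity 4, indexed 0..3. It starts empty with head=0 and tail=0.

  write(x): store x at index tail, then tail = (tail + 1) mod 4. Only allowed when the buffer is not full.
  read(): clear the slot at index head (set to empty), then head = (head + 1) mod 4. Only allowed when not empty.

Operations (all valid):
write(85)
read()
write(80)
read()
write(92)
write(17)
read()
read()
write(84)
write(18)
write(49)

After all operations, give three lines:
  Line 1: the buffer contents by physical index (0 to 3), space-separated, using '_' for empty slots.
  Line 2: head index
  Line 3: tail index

Answer: 84 18 49 _
0
3

Derivation:
write(85): buf=[85 _ _ _], head=0, tail=1, size=1
read(): buf=[_ _ _ _], head=1, tail=1, size=0
write(80): buf=[_ 80 _ _], head=1, tail=2, size=1
read(): buf=[_ _ _ _], head=2, tail=2, size=0
write(92): buf=[_ _ 92 _], head=2, tail=3, size=1
write(17): buf=[_ _ 92 17], head=2, tail=0, size=2
read(): buf=[_ _ _ 17], head=3, tail=0, size=1
read(): buf=[_ _ _ _], head=0, tail=0, size=0
write(84): buf=[84 _ _ _], head=0, tail=1, size=1
write(18): buf=[84 18 _ _], head=0, tail=2, size=2
write(49): buf=[84 18 49 _], head=0, tail=3, size=3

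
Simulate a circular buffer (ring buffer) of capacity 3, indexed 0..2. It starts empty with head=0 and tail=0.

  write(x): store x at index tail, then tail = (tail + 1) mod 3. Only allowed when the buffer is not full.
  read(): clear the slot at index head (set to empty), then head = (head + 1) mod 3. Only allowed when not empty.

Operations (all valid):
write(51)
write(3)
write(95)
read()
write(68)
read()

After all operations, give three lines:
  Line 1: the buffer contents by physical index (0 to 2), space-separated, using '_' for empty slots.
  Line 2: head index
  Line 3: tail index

Answer: 68 _ 95
2
1

Derivation:
write(51): buf=[51 _ _], head=0, tail=1, size=1
write(3): buf=[51 3 _], head=0, tail=2, size=2
write(95): buf=[51 3 95], head=0, tail=0, size=3
read(): buf=[_ 3 95], head=1, tail=0, size=2
write(68): buf=[68 3 95], head=1, tail=1, size=3
read(): buf=[68 _ 95], head=2, tail=1, size=2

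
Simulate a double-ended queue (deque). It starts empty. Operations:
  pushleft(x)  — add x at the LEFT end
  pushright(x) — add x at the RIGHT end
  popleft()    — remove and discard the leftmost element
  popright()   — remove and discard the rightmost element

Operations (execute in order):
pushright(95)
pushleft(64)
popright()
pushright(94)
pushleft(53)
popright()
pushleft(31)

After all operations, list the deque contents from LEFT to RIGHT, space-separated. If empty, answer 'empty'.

Answer: 31 53 64

Derivation:
pushright(95): [95]
pushleft(64): [64, 95]
popright(): [64]
pushright(94): [64, 94]
pushleft(53): [53, 64, 94]
popright(): [53, 64]
pushleft(31): [31, 53, 64]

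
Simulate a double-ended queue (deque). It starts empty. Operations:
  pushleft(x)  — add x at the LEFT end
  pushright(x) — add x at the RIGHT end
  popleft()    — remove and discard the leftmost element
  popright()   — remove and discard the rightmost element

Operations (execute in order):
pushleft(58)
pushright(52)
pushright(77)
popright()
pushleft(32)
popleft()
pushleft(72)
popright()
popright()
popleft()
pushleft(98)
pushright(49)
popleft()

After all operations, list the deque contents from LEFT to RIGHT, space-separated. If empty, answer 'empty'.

pushleft(58): [58]
pushright(52): [58, 52]
pushright(77): [58, 52, 77]
popright(): [58, 52]
pushleft(32): [32, 58, 52]
popleft(): [58, 52]
pushleft(72): [72, 58, 52]
popright(): [72, 58]
popright(): [72]
popleft(): []
pushleft(98): [98]
pushright(49): [98, 49]
popleft(): [49]

Answer: 49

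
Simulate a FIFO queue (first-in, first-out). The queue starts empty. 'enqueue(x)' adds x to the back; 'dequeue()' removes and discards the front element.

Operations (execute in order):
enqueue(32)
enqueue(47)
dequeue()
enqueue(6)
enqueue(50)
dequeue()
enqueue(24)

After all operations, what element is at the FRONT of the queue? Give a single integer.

enqueue(32): queue = [32]
enqueue(47): queue = [32, 47]
dequeue(): queue = [47]
enqueue(6): queue = [47, 6]
enqueue(50): queue = [47, 6, 50]
dequeue(): queue = [6, 50]
enqueue(24): queue = [6, 50, 24]

Answer: 6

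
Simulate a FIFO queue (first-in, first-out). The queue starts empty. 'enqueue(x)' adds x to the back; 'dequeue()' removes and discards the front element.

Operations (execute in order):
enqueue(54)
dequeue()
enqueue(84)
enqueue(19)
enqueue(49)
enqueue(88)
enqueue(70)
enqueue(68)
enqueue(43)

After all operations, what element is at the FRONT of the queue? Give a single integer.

Answer: 84

Derivation:
enqueue(54): queue = [54]
dequeue(): queue = []
enqueue(84): queue = [84]
enqueue(19): queue = [84, 19]
enqueue(49): queue = [84, 19, 49]
enqueue(88): queue = [84, 19, 49, 88]
enqueue(70): queue = [84, 19, 49, 88, 70]
enqueue(68): queue = [84, 19, 49, 88, 70, 68]
enqueue(43): queue = [84, 19, 49, 88, 70, 68, 43]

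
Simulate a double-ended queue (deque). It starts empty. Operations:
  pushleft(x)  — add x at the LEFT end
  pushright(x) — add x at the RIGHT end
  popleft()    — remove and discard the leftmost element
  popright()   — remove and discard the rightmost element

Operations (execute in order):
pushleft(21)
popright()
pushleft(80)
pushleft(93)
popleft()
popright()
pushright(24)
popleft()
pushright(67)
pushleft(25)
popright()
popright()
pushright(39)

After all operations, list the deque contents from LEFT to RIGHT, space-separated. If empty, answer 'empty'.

Answer: 39

Derivation:
pushleft(21): [21]
popright(): []
pushleft(80): [80]
pushleft(93): [93, 80]
popleft(): [80]
popright(): []
pushright(24): [24]
popleft(): []
pushright(67): [67]
pushleft(25): [25, 67]
popright(): [25]
popright(): []
pushright(39): [39]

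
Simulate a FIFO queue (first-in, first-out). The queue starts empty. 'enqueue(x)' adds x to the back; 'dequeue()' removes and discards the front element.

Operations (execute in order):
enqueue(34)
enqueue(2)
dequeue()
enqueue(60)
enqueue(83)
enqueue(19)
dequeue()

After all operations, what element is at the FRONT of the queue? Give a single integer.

Answer: 60

Derivation:
enqueue(34): queue = [34]
enqueue(2): queue = [34, 2]
dequeue(): queue = [2]
enqueue(60): queue = [2, 60]
enqueue(83): queue = [2, 60, 83]
enqueue(19): queue = [2, 60, 83, 19]
dequeue(): queue = [60, 83, 19]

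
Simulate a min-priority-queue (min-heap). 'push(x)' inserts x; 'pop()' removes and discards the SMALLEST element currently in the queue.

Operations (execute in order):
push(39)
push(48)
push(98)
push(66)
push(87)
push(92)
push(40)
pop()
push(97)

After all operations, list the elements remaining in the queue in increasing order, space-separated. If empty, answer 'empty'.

push(39): heap contents = [39]
push(48): heap contents = [39, 48]
push(98): heap contents = [39, 48, 98]
push(66): heap contents = [39, 48, 66, 98]
push(87): heap contents = [39, 48, 66, 87, 98]
push(92): heap contents = [39, 48, 66, 87, 92, 98]
push(40): heap contents = [39, 40, 48, 66, 87, 92, 98]
pop() → 39: heap contents = [40, 48, 66, 87, 92, 98]
push(97): heap contents = [40, 48, 66, 87, 92, 97, 98]

Answer: 40 48 66 87 92 97 98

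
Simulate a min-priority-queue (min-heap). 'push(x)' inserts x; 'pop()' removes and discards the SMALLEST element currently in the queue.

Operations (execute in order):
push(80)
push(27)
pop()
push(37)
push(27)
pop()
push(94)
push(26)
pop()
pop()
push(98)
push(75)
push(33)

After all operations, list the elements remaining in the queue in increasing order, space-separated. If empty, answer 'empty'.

push(80): heap contents = [80]
push(27): heap contents = [27, 80]
pop() → 27: heap contents = [80]
push(37): heap contents = [37, 80]
push(27): heap contents = [27, 37, 80]
pop() → 27: heap contents = [37, 80]
push(94): heap contents = [37, 80, 94]
push(26): heap contents = [26, 37, 80, 94]
pop() → 26: heap contents = [37, 80, 94]
pop() → 37: heap contents = [80, 94]
push(98): heap contents = [80, 94, 98]
push(75): heap contents = [75, 80, 94, 98]
push(33): heap contents = [33, 75, 80, 94, 98]

Answer: 33 75 80 94 98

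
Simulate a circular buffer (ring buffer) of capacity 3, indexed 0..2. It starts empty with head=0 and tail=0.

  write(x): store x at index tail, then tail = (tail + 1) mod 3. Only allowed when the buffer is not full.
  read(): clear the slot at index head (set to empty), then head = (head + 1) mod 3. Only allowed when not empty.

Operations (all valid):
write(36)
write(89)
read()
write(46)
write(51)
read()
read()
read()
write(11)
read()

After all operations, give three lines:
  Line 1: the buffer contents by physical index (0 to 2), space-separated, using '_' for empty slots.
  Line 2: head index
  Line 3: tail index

write(36): buf=[36 _ _], head=0, tail=1, size=1
write(89): buf=[36 89 _], head=0, tail=2, size=2
read(): buf=[_ 89 _], head=1, tail=2, size=1
write(46): buf=[_ 89 46], head=1, tail=0, size=2
write(51): buf=[51 89 46], head=1, tail=1, size=3
read(): buf=[51 _ 46], head=2, tail=1, size=2
read(): buf=[51 _ _], head=0, tail=1, size=1
read(): buf=[_ _ _], head=1, tail=1, size=0
write(11): buf=[_ 11 _], head=1, tail=2, size=1
read(): buf=[_ _ _], head=2, tail=2, size=0

Answer: _ _ _
2
2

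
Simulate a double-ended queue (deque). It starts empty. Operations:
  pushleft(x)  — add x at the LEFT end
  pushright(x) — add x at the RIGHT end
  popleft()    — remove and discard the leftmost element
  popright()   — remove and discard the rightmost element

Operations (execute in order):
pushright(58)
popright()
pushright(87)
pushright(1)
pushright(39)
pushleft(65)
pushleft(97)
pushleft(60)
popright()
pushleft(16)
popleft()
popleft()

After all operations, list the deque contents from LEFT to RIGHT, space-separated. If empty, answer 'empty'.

Answer: 97 65 87 1

Derivation:
pushright(58): [58]
popright(): []
pushright(87): [87]
pushright(1): [87, 1]
pushright(39): [87, 1, 39]
pushleft(65): [65, 87, 1, 39]
pushleft(97): [97, 65, 87, 1, 39]
pushleft(60): [60, 97, 65, 87, 1, 39]
popright(): [60, 97, 65, 87, 1]
pushleft(16): [16, 60, 97, 65, 87, 1]
popleft(): [60, 97, 65, 87, 1]
popleft(): [97, 65, 87, 1]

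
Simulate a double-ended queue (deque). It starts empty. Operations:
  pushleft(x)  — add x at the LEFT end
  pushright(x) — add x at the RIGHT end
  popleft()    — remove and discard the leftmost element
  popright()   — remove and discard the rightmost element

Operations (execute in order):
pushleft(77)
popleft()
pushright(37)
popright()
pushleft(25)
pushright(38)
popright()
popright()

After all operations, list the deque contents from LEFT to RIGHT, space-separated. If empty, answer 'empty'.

pushleft(77): [77]
popleft(): []
pushright(37): [37]
popright(): []
pushleft(25): [25]
pushright(38): [25, 38]
popright(): [25]
popright(): []

Answer: empty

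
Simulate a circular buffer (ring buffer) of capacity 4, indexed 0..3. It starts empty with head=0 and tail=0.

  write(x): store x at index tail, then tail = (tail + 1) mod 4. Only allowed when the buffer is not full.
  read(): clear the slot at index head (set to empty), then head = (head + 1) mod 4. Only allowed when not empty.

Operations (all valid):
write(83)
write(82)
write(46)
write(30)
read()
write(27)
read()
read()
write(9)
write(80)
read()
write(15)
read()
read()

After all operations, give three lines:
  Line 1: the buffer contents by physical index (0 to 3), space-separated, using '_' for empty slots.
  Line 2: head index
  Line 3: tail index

write(83): buf=[83 _ _ _], head=0, tail=1, size=1
write(82): buf=[83 82 _ _], head=0, tail=2, size=2
write(46): buf=[83 82 46 _], head=0, tail=3, size=3
write(30): buf=[83 82 46 30], head=0, tail=0, size=4
read(): buf=[_ 82 46 30], head=1, tail=0, size=3
write(27): buf=[27 82 46 30], head=1, tail=1, size=4
read(): buf=[27 _ 46 30], head=2, tail=1, size=3
read(): buf=[27 _ _ 30], head=3, tail=1, size=2
write(9): buf=[27 9 _ 30], head=3, tail=2, size=3
write(80): buf=[27 9 80 30], head=3, tail=3, size=4
read(): buf=[27 9 80 _], head=0, tail=3, size=3
write(15): buf=[27 9 80 15], head=0, tail=0, size=4
read(): buf=[_ 9 80 15], head=1, tail=0, size=3
read(): buf=[_ _ 80 15], head=2, tail=0, size=2

Answer: _ _ 80 15
2
0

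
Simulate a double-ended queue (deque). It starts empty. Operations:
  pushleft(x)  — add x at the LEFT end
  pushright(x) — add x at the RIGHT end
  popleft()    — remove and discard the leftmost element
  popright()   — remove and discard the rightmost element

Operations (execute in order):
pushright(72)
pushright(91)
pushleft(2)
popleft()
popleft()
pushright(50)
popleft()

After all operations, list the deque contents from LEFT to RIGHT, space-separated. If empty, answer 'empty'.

pushright(72): [72]
pushright(91): [72, 91]
pushleft(2): [2, 72, 91]
popleft(): [72, 91]
popleft(): [91]
pushright(50): [91, 50]
popleft(): [50]

Answer: 50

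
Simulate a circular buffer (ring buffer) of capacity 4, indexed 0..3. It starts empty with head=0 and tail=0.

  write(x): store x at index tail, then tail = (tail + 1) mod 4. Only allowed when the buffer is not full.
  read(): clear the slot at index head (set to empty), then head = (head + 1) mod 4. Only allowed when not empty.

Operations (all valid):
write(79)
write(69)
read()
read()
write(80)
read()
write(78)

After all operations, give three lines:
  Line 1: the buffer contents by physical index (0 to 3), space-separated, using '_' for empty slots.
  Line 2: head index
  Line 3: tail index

write(79): buf=[79 _ _ _], head=0, tail=1, size=1
write(69): buf=[79 69 _ _], head=0, tail=2, size=2
read(): buf=[_ 69 _ _], head=1, tail=2, size=1
read(): buf=[_ _ _ _], head=2, tail=2, size=0
write(80): buf=[_ _ 80 _], head=2, tail=3, size=1
read(): buf=[_ _ _ _], head=3, tail=3, size=0
write(78): buf=[_ _ _ 78], head=3, tail=0, size=1

Answer: _ _ _ 78
3
0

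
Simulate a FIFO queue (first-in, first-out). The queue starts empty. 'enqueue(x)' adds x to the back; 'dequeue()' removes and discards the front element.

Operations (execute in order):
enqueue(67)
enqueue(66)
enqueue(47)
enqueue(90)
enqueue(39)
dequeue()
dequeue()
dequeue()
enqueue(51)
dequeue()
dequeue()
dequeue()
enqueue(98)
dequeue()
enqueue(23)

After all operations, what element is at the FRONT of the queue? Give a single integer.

enqueue(67): queue = [67]
enqueue(66): queue = [67, 66]
enqueue(47): queue = [67, 66, 47]
enqueue(90): queue = [67, 66, 47, 90]
enqueue(39): queue = [67, 66, 47, 90, 39]
dequeue(): queue = [66, 47, 90, 39]
dequeue(): queue = [47, 90, 39]
dequeue(): queue = [90, 39]
enqueue(51): queue = [90, 39, 51]
dequeue(): queue = [39, 51]
dequeue(): queue = [51]
dequeue(): queue = []
enqueue(98): queue = [98]
dequeue(): queue = []
enqueue(23): queue = [23]

Answer: 23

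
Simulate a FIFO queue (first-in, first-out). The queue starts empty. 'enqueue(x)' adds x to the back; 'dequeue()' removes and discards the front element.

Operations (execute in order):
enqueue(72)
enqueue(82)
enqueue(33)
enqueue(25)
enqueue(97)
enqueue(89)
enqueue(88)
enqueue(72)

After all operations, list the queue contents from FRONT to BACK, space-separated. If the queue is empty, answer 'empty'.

Answer: 72 82 33 25 97 89 88 72

Derivation:
enqueue(72): [72]
enqueue(82): [72, 82]
enqueue(33): [72, 82, 33]
enqueue(25): [72, 82, 33, 25]
enqueue(97): [72, 82, 33, 25, 97]
enqueue(89): [72, 82, 33, 25, 97, 89]
enqueue(88): [72, 82, 33, 25, 97, 89, 88]
enqueue(72): [72, 82, 33, 25, 97, 89, 88, 72]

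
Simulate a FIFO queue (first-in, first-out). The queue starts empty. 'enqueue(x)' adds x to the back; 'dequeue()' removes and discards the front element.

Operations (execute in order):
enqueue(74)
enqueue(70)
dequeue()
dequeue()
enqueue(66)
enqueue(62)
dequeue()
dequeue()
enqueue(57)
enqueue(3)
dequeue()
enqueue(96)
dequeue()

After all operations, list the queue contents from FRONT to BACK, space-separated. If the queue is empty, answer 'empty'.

enqueue(74): [74]
enqueue(70): [74, 70]
dequeue(): [70]
dequeue(): []
enqueue(66): [66]
enqueue(62): [66, 62]
dequeue(): [62]
dequeue(): []
enqueue(57): [57]
enqueue(3): [57, 3]
dequeue(): [3]
enqueue(96): [3, 96]
dequeue(): [96]

Answer: 96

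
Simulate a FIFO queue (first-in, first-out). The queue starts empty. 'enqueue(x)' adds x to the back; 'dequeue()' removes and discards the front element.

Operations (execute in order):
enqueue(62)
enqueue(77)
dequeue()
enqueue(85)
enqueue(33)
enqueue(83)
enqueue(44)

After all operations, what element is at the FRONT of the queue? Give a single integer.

enqueue(62): queue = [62]
enqueue(77): queue = [62, 77]
dequeue(): queue = [77]
enqueue(85): queue = [77, 85]
enqueue(33): queue = [77, 85, 33]
enqueue(83): queue = [77, 85, 33, 83]
enqueue(44): queue = [77, 85, 33, 83, 44]

Answer: 77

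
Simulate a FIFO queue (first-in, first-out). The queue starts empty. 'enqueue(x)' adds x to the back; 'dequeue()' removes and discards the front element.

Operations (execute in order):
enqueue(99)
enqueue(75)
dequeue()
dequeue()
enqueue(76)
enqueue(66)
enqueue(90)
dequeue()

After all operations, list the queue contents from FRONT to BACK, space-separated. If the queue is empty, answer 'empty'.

enqueue(99): [99]
enqueue(75): [99, 75]
dequeue(): [75]
dequeue(): []
enqueue(76): [76]
enqueue(66): [76, 66]
enqueue(90): [76, 66, 90]
dequeue(): [66, 90]

Answer: 66 90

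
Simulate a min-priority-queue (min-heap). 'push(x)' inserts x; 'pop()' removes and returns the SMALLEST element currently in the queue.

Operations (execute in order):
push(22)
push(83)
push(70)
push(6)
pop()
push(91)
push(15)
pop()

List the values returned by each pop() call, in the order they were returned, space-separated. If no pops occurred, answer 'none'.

Answer: 6 15

Derivation:
push(22): heap contents = [22]
push(83): heap contents = [22, 83]
push(70): heap contents = [22, 70, 83]
push(6): heap contents = [6, 22, 70, 83]
pop() → 6: heap contents = [22, 70, 83]
push(91): heap contents = [22, 70, 83, 91]
push(15): heap contents = [15, 22, 70, 83, 91]
pop() → 15: heap contents = [22, 70, 83, 91]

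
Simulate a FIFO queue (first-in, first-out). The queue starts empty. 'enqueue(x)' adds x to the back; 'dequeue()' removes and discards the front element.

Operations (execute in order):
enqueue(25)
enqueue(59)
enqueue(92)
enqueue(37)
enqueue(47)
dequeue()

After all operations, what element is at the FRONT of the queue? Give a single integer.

enqueue(25): queue = [25]
enqueue(59): queue = [25, 59]
enqueue(92): queue = [25, 59, 92]
enqueue(37): queue = [25, 59, 92, 37]
enqueue(47): queue = [25, 59, 92, 37, 47]
dequeue(): queue = [59, 92, 37, 47]

Answer: 59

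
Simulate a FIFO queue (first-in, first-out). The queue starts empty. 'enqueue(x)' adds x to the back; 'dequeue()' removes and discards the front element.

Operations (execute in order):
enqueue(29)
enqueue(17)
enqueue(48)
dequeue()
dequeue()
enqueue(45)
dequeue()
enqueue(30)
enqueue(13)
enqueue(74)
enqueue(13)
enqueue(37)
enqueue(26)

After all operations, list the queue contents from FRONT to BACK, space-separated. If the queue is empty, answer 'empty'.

Answer: 45 30 13 74 13 37 26

Derivation:
enqueue(29): [29]
enqueue(17): [29, 17]
enqueue(48): [29, 17, 48]
dequeue(): [17, 48]
dequeue(): [48]
enqueue(45): [48, 45]
dequeue(): [45]
enqueue(30): [45, 30]
enqueue(13): [45, 30, 13]
enqueue(74): [45, 30, 13, 74]
enqueue(13): [45, 30, 13, 74, 13]
enqueue(37): [45, 30, 13, 74, 13, 37]
enqueue(26): [45, 30, 13, 74, 13, 37, 26]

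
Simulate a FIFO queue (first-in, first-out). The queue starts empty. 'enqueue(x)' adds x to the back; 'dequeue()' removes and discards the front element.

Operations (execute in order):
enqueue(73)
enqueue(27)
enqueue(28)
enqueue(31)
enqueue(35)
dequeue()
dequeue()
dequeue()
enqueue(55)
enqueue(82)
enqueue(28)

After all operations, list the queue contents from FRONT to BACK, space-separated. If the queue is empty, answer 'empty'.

enqueue(73): [73]
enqueue(27): [73, 27]
enqueue(28): [73, 27, 28]
enqueue(31): [73, 27, 28, 31]
enqueue(35): [73, 27, 28, 31, 35]
dequeue(): [27, 28, 31, 35]
dequeue(): [28, 31, 35]
dequeue(): [31, 35]
enqueue(55): [31, 35, 55]
enqueue(82): [31, 35, 55, 82]
enqueue(28): [31, 35, 55, 82, 28]

Answer: 31 35 55 82 28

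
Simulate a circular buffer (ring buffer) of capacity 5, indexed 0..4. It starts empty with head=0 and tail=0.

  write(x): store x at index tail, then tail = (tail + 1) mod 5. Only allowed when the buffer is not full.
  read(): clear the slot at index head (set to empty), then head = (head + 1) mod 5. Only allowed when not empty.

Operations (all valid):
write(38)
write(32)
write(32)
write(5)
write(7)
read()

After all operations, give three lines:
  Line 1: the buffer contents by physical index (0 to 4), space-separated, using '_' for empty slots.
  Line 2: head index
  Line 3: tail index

Answer: _ 32 32 5 7
1
0

Derivation:
write(38): buf=[38 _ _ _ _], head=0, tail=1, size=1
write(32): buf=[38 32 _ _ _], head=0, tail=2, size=2
write(32): buf=[38 32 32 _ _], head=0, tail=3, size=3
write(5): buf=[38 32 32 5 _], head=0, tail=4, size=4
write(7): buf=[38 32 32 5 7], head=0, tail=0, size=5
read(): buf=[_ 32 32 5 7], head=1, tail=0, size=4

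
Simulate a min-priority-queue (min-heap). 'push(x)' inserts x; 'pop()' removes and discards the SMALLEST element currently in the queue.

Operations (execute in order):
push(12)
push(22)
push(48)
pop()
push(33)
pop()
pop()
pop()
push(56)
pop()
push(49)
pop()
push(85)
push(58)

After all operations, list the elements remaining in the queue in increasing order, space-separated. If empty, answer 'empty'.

push(12): heap contents = [12]
push(22): heap contents = [12, 22]
push(48): heap contents = [12, 22, 48]
pop() → 12: heap contents = [22, 48]
push(33): heap contents = [22, 33, 48]
pop() → 22: heap contents = [33, 48]
pop() → 33: heap contents = [48]
pop() → 48: heap contents = []
push(56): heap contents = [56]
pop() → 56: heap contents = []
push(49): heap contents = [49]
pop() → 49: heap contents = []
push(85): heap contents = [85]
push(58): heap contents = [58, 85]

Answer: 58 85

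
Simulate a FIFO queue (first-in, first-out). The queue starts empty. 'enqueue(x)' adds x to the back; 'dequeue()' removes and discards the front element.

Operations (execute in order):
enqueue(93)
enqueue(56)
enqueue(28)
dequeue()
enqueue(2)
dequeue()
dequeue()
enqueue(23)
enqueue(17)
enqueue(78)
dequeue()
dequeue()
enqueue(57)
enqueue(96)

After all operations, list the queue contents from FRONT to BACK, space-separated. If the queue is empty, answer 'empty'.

Answer: 17 78 57 96

Derivation:
enqueue(93): [93]
enqueue(56): [93, 56]
enqueue(28): [93, 56, 28]
dequeue(): [56, 28]
enqueue(2): [56, 28, 2]
dequeue(): [28, 2]
dequeue(): [2]
enqueue(23): [2, 23]
enqueue(17): [2, 23, 17]
enqueue(78): [2, 23, 17, 78]
dequeue(): [23, 17, 78]
dequeue(): [17, 78]
enqueue(57): [17, 78, 57]
enqueue(96): [17, 78, 57, 96]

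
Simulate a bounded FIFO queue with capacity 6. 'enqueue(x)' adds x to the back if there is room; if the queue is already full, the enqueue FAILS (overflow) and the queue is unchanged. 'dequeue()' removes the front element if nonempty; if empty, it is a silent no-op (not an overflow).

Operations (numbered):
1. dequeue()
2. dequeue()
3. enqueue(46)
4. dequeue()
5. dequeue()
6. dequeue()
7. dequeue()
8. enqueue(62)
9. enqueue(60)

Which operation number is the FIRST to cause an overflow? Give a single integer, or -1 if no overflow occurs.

1. dequeue(): empty, no-op, size=0
2. dequeue(): empty, no-op, size=0
3. enqueue(46): size=1
4. dequeue(): size=0
5. dequeue(): empty, no-op, size=0
6. dequeue(): empty, no-op, size=0
7. dequeue(): empty, no-op, size=0
8. enqueue(62): size=1
9. enqueue(60): size=2

Answer: -1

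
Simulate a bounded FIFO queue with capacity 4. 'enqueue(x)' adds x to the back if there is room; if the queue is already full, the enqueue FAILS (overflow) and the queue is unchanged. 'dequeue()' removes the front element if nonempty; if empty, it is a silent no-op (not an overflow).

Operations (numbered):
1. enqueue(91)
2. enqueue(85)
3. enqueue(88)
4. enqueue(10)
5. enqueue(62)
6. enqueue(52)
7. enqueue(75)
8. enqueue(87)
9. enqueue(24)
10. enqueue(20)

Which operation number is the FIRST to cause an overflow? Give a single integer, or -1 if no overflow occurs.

1. enqueue(91): size=1
2. enqueue(85): size=2
3. enqueue(88): size=3
4. enqueue(10): size=4
5. enqueue(62): size=4=cap → OVERFLOW (fail)
6. enqueue(52): size=4=cap → OVERFLOW (fail)
7. enqueue(75): size=4=cap → OVERFLOW (fail)
8. enqueue(87): size=4=cap → OVERFLOW (fail)
9. enqueue(24): size=4=cap → OVERFLOW (fail)
10. enqueue(20): size=4=cap → OVERFLOW (fail)

Answer: 5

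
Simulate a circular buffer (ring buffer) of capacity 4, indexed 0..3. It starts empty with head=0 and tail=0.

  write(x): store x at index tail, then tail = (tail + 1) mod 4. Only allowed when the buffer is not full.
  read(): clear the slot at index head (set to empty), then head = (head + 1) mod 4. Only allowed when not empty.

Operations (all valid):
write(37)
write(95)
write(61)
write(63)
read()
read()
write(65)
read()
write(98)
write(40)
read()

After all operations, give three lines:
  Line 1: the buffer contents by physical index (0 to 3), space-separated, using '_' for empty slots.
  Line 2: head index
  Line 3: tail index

Answer: 65 98 40 _
0
3

Derivation:
write(37): buf=[37 _ _ _], head=0, tail=1, size=1
write(95): buf=[37 95 _ _], head=0, tail=2, size=2
write(61): buf=[37 95 61 _], head=0, tail=3, size=3
write(63): buf=[37 95 61 63], head=0, tail=0, size=4
read(): buf=[_ 95 61 63], head=1, tail=0, size=3
read(): buf=[_ _ 61 63], head=2, tail=0, size=2
write(65): buf=[65 _ 61 63], head=2, tail=1, size=3
read(): buf=[65 _ _ 63], head=3, tail=1, size=2
write(98): buf=[65 98 _ 63], head=3, tail=2, size=3
write(40): buf=[65 98 40 63], head=3, tail=3, size=4
read(): buf=[65 98 40 _], head=0, tail=3, size=3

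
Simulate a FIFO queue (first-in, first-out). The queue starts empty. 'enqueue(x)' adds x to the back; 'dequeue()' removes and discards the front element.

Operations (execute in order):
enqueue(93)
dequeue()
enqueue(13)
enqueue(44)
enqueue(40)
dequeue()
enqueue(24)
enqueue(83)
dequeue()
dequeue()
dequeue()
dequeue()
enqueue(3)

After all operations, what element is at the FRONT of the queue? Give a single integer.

Answer: 3

Derivation:
enqueue(93): queue = [93]
dequeue(): queue = []
enqueue(13): queue = [13]
enqueue(44): queue = [13, 44]
enqueue(40): queue = [13, 44, 40]
dequeue(): queue = [44, 40]
enqueue(24): queue = [44, 40, 24]
enqueue(83): queue = [44, 40, 24, 83]
dequeue(): queue = [40, 24, 83]
dequeue(): queue = [24, 83]
dequeue(): queue = [83]
dequeue(): queue = []
enqueue(3): queue = [3]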